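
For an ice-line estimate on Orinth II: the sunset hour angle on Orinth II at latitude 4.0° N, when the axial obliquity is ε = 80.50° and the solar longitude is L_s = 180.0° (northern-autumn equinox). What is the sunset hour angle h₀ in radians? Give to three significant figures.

h₀ = 1.57 rad

Solar declination: sin δ = sin ε · sin L_s = sin 80.50° × sin 180.0° = 0.00000, so δ = +0.000°.
cos h₀ = −tan ϕ · tan δ = −tan(+4.0°) × tan(+0.000°) = -0.0000, so h₀ = 1.5708 rad = 90.00°.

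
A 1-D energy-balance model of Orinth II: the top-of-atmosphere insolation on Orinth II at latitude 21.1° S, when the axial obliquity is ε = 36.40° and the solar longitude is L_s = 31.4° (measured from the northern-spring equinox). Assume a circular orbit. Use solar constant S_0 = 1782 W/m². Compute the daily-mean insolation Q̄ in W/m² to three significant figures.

Q̄ ≈ 408 W/m²

Solar declination: sin δ = sin ε · sin L_s = sin 36.40° × sin 31.4° = 0.30918, so δ = +18.010°.
cos h₀ = −tan(-21.1°) tan(+18.010°) = 0.1254, h₀ = 1.4450 rad.
Bracket: h₀ sin ϕ sin δ + cos ϕ cos δ sin h₀ = 1.4450×-0.36000×0.30918 + 0.93295×0.95100×0.99210 = -0.160835 + 0.880226 = 0.719391.
Q̄ = (S_0/π) × [bracket] = (1782/π) × 0.719391 = 408.1 W/m².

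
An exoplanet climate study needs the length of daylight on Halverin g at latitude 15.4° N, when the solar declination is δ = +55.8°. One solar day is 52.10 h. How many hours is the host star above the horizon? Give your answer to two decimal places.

32.97 h

cos h₀ = −tan ϕ · tan δ = −tan(+15.4°) × tan(+55.800°) = -0.4053, so h₀ = 1.9881 rad = 113.91°.
Daylight = 2h₀/(2π) × 52.10 h = (1.9881/π) × 52.10 = 32.97 h.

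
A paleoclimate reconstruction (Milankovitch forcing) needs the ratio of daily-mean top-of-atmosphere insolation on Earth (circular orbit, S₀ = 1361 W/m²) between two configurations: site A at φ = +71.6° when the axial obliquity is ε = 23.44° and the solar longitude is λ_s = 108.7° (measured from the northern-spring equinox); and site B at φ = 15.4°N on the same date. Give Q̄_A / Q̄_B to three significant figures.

— Configuration A (φ=+71.6°):
Solar declination: sin δ = sin ε · sin λ_s = sin 23.44° × sin 108.7° = 0.37679, so δ = +22.135°.
cos H₀ = −tan(+71.6°) tan(+22.135°) = -1.2228 ≤ −1 ⇒ polar day, H₀ = π.
Bracket: H₀ sin φ sin δ + cos φ cos δ sin H₀ = 3.1416×0.94888×0.37679 + 0.31565×0.92630×0.00000 = 1.123212 + 0.000000 = 1.123212.
Q̄ = (S₀/π) × [bracket] = (1361/π) × 1.123212 = 486.60 W/m².
— Configuration B (φ=+15.4°):
cos H₀ = −tan(+15.4°) tan(+22.135°) = -0.1120, H₀ = 1.6831 rad.
Bracket: H₀ sin φ sin δ + cos φ cos δ sin H₀ = 1.6831×0.26556×0.37679 + 0.96410×0.92630×0.99370 = 0.168412 + 0.887420 = 1.055832.
Q̄ = (S₀/π) × [bracket] = (1361/π) × 1.055832 = 457.41 W/m².
Ratio Q̄_A / Q̄_B = 486.60 / 457.41 = 1.064.

Q̄_A / Q̄_B ≈ 1.06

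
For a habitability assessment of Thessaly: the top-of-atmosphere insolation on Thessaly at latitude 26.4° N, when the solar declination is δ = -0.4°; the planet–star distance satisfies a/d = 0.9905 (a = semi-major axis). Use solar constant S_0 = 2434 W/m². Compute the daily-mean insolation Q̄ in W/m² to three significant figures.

cos h₀ = −tan(+26.4°) tan(-0.400°) = 0.0035, h₀ = 1.5673 rad.
Bracket: h₀ sin ϕ sin δ + cos ϕ cos δ sin h₀ = 1.5673×0.44464×-0.00698 + 0.89571×0.99998×0.99999 = -0.004864 + 0.895683 = 0.890819.
Inverse-square distance factor (a/d)² = 0.9905² = 0.981090.
Q̄ = (S_0/π) × 0.981090 × [bracket] = (2434/π) × 0.981090 × 0.890819 = 677.1 W/m².

Q̄ ≈ 677 W/m²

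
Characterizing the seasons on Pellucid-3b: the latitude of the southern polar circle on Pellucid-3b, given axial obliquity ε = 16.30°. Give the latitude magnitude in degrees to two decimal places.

73.70°

The polar circle is the lowest latitude that experiences at least one full rotation of continuous darkness at the northern-summer solstice; it lies at |φ| = 90° − ε = 90° − 16.30° = 73.70°.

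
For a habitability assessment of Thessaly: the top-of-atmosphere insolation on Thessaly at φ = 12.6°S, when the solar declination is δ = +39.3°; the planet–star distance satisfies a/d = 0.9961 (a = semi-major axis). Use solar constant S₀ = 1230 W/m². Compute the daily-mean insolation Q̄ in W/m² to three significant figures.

Q̄ ≈ 214 W/m²

cos H₀ = −tan(-12.6°) tan(+39.300°) = 0.1830, H₀ = 1.3868 rad.
Bracket: H₀ sin φ sin δ + cos φ cos δ sin H₀ = 1.3868×-0.21814×0.63338 + 0.97592×0.77384×0.98312 = -0.191608 + 0.742458 = 0.550850.
Inverse-square distance factor (a/d)² = 0.9961² = 0.992215.
Q̄ = (S₀/π) × 0.992215 × [bracket] = (1230/π) × 0.992215 × 0.550850 = 214.0 W/m².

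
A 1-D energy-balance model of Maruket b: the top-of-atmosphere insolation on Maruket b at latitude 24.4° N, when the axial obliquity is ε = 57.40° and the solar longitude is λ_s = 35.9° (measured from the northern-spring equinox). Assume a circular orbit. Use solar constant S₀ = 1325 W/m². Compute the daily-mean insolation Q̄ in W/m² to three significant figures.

Q̄ ≈ 480 W/m²

Solar declination: sin δ = sin ε · sin λ_s = sin 57.40° × sin 35.9° = 0.49399, so δ = +29.603°.
cos H₀ = −tan(+24.4°) tan(+29.603°) = -0.2577, H₀ = 1.8315 rad.
Bracket: H₀ sin φ sin δ + cos φ cos δ sin H₀ = 1.8315×0.41310×0.49399 + 0.91068×0.86947×0.96622 = 0.373749 + 0.765062 = 1.138811.
Q̄ = (S₀/π) × [bracket] = (1325/π) × 1.138811 = 480.3 W/m².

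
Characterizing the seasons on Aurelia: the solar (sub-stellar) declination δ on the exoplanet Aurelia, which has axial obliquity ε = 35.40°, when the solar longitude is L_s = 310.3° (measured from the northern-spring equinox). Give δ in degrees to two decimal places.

δ = -26.22°

sin δ = sin ε · sin L_s = sin 35.40° × sin 310.3° = -0.441799.
δ = arcsin(-0.441799) = -26.22°.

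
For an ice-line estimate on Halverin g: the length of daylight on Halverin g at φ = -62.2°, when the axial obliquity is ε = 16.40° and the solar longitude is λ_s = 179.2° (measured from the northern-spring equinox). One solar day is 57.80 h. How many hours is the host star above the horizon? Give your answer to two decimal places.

28.76 h

Solar declination: sin δ = sin ε · sin λ_s = sin 16.40° × sin 179.2° = 0.00394, so δ = +0.226°.
cos H₀ = −tan φ · tan δ = −tan(-62.2°) × tan(+0.226°) = 0.0075, so H₀ = 1.5633 rad = 89.57°.
Daylight = 2H₀/(2π) × 57.80 h = (1.5633/π) × 57.80 = 28.76 h.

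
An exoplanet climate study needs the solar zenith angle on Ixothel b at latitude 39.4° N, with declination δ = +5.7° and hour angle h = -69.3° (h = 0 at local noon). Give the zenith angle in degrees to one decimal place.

cos θ_z = sin φ sin δ + cos φ cos δ cos h = 0.063041 + 0.271791 = 0.334832.
θ_z = arccos(0.334832) = 70.4°.

θ_z = 70.4°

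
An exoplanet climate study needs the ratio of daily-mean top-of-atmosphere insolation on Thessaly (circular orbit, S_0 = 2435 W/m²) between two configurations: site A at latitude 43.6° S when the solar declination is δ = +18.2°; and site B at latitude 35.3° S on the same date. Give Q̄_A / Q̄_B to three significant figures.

— Configuration A (ϕ=-43.6°):
cos h₀ = −tan(-43.6°) tan(+18.200°) = 0.3131, h₀ = 1.2523 rad.
Bracket: h₀ sin ϕ sin δ + cos ϕ cos δ sin h₀ = 1.2523×-0.68962×0.31233 + 0.72417×0.94997×0.94972 = -0.269732 + 0.653350 = 0.383618.
Q̄ = (S_0/π) × [bracket] = (2435/π) × 0.383618 = 297.34 W/m².
— Configuration B (ϕ=-35.3°):
cos h₀ = −tan(-35.3°) tan(+18.200°) = 0.2328, h₀ = 1.3358 rad.
Bracket: h₀ sin ϕ sin δ + cos ϕ cos δ sin h₀ = 1.3358×-0.57786×0.31233 + 0.81614×0.94997×0.97253 = -0.241089 + 0.754011 = 0.512922.
Q̄ = (S_0/π) × [bracket] = (2435/π) × 0.512922 = 397.56 W/m².
Ratio Q̄_A / Q̄_B = 297.34 / 397.56 = 0.7479.

Q̄_A / Q̄_B ≈ 0.748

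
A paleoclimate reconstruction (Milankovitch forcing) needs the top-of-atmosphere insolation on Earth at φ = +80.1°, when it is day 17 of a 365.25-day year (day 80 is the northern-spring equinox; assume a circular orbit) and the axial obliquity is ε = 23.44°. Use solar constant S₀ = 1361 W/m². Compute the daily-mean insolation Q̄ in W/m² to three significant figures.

Solar longitude: λ_s = 360° × (17 − 80)/365.25 = -62.094°, i.e. -62.094° + 360° = 297.906°.
sin δ = sin 23.44° × sin 297.906° = -0.35153, so δ = -20.581°.
cos H₀ = −tan(+80.1°) tan(-20.581°) = 2.1515 ≥ 1 ⇒ polar night, H₀ = 0 and Q̄ = 0.

Q̄ ≈ 0.00 W/m²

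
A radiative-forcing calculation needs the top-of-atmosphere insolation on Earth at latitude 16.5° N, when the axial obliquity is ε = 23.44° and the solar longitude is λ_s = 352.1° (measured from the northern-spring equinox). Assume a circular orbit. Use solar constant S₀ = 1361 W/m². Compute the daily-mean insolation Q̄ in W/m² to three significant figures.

Q̄ ≈ 404 W/m²

Solar declination: sin δ = sin ε · sin λ_s = sin 23.44° × sin 352.1° = -0.05467, so δ = -3.134°.
cos H₀ = −tan(+16.5°) tan(-3.134°) = 0.0162, H₀ = 1.5546 rad.
Bracket: H₀ sin φ sin δ + cos φ cos δ sin H₀ = 1.5546×0.28402×-0.05467 + 0.95882×0.99850×0.99987 = -0.024139 + 0.957257 = 0.933118.
Q̄ = (S₀/π) × [bracket] = (1361/π) × 0.933118 = 404.2 W/m².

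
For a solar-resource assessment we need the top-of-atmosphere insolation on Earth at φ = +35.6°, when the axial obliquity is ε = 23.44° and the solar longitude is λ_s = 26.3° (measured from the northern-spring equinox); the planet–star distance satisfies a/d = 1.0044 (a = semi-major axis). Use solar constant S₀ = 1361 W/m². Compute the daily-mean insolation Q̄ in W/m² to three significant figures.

Solar declination: sin δ = sin ε · sin λ_s = sin 23.44° × sin 26.3° = 0.17625, so δ = +10.151°.
cos H₀ = −tan(+35.6°) tan(+10.151°) = -0.1282, H₀ = 1.6993 rad.
Bracket: H₀ sin φ sin δ + cos φ cos δ sin H₀ = 1.6993×0.58212×0.17625 + 0.81310×0.98435×0.99175 = 0.174346 + 0.793772 = 0.968118.
Inverse-square distance factor (a/d)² = 1.0044² = 1.008819.
Q̄ = (S₀/π) × 1.008819 × [bracket] = (1361/π) × 1.008819 × 0.968118 = 423.1 W/m².

Q̄ ≈ 423 W/m²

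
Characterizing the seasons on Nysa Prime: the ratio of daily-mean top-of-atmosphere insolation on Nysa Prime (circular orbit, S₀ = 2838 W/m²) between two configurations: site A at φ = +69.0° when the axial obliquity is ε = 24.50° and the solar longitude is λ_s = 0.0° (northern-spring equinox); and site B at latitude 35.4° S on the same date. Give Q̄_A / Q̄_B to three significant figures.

Q̄_A / Q̄_B ≈ 0.440

— Configuration A (φ=+69.0°):
Solar declination: sin δ = sin ε · sin λ_s = sin 24.50° × sin 0.0° = 0.00000, so δ = +0.000°.
cos H₀ = −tan(+69.0°) tan(+0.000°) = -0.0000, H₀ = 1.5708 rad.
Bracket: H₀ sin φ sin δ + cos φ cos δ sin H₀ = 1.5708×0.93358×0.00000 + 0.35837×1.00000×1.00000 = 0.000000 + 0.358370 = 0.358370.
Q̄ = (S₀/π) × [bracket] = (2838/π) × 0.358370 = 323.74 W/m².
— Configuration B (φ=-35.4°):
cos H₀ = −tan(-35.4°) tan(+0.000°) = 0.0000, H₀ = 1.5708 rad.
Bracket: H₀ sin φ sin δ + cos φ cos δ sin H₀ = 1.5708×-0.57928×0.00000 + 0.81513×1.00000×1.00000 = -0.000000 + 0.815130 = 0.815130.
Q̄ = (S₀/π) × [bracket] = (2838/π) × 0.815130 = 736.36 W/m².
Ratio Q̄_A / Q̄_B = 323.74 / 736.36 = 0.4396.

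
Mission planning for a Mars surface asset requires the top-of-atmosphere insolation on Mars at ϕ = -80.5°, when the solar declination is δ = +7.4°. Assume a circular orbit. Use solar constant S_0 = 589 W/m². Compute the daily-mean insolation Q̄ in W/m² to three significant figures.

Q̄ ≈ 3.10 W/m²

cos h₀ = −tan(-80.5°) tan(+7.400°) = 0.7761, h₀ = 0.6823 rad.
Bracket: h₀ sin ϕ sin δ + cos ϕ cos δ sin h₀ = 0.6823×-0.98629×0.12880 + 0.16505×0.99167×0.63059 = -0.086675 + 0.103212 = 0.016537.
Q̄ = (S_0/π) × [bracket] = (589/π) × 0.016537 = 3.100 W/m².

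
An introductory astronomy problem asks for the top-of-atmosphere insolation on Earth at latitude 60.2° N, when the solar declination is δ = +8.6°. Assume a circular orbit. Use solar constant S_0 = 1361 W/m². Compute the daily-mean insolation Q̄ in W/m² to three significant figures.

Q̄ ≈ 309 W/m²

cos h₀ = −tan(+60.2°) tan(+8.600°) = -0.2641, h₀ = 1.8380 rad.
Bracket: h₀ sin ϕ sin δ + cos ϕ cos δ sin h₀ = 1.8380×0.86777×0.14954 + 0.49697×0.98876×0.96450 = 0.238511 + 0.473940 = 0.712451.
Q̄ = (S_0/π) × [bracket] = (1361/π) × 0.712451 = 308.6 W/m².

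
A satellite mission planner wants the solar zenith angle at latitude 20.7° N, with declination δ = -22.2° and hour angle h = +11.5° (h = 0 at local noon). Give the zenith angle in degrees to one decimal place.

cos θ_z = sin φ sin δ + cos φ cos δ cos h = -0.133557 + 0.848713 = 0.715156.
θ_z = arccos(0.715156) = 44.3°.

θ_z = 44.3°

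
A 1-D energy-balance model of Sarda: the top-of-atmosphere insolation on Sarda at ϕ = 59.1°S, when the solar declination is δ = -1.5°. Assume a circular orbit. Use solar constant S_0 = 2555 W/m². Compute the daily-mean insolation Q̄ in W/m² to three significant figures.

cos h₀ = −tan(-59.1°) tan(-1.500°) = -0.0438, h₀ = 1.6146 rad.
Bracket: h₀ sin ϕ sin δ + cos ϕ cos δ sin h₀ = 1.6146×-0.85806×-0.02618 + 0.51354×0.99966×0.99904 = 0.036270 + 0.512873 = 0.549143.
Q̄ = (S_0/π) × [bracket] = (2555/π) × 0.549143 = 446.6 W/m².

Q̄ ≈ 447 W/m²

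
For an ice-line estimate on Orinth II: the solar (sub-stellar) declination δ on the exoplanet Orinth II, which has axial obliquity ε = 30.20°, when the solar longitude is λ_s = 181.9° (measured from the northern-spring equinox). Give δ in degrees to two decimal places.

δ = -0.96°

sin δ = sin ε · sin λ_s = sin 30.20° × sin 181.9° = -0.016678.
δ = arcsin(-0.016678) = -0.96°.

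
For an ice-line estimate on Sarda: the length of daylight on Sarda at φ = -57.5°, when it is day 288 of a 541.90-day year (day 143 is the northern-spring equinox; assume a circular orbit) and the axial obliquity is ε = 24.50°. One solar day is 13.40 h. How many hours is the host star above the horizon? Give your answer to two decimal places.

3.33 h

Solar longitude: λ_s = 360° × (288 − 143)/541.90 = 96.328°.
sin δ = sin 24.50° × sin 96.328° = 0.41217, so δ = +24.341°.
cos H₀ = −tan φ · tan δ = −tan(-57.5°) × tan(+24.341°) = 0.7101, so H₀ = 0.7812 rad = 44.76°.
Daylight = 2H₀/(2π) × 13.40 h = (0.7812/π) × 13.40 = 3.33 h.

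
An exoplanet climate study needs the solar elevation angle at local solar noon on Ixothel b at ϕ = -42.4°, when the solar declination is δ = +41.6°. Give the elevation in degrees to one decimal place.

6.0°

At local noon the hour angle is zero, so the zenith angle equals |ϕ − δ| = |-42.4° − (+41.600°)| = 84.000°.
Elevation = 90° − 84.000° = 6.0°.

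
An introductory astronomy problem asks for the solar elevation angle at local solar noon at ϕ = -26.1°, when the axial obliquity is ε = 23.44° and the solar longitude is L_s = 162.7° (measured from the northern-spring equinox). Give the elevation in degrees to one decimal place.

57.1°

Solar declination: sin δ = sin ε · sin L_s = sin 23.44° × sin 162.7° = 0.11829, so δ = +6.794°.
At local noon the hour angle is zero, so the zenith angle equals |ϕ − δ| = |-26.1° − (+6.794°)| = 32.894°.
Elevation = 90° − 32.894° = 57.1°.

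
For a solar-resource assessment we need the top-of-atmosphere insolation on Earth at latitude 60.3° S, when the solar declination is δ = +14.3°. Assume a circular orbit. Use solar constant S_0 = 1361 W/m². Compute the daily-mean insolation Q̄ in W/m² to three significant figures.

Q̄ ≈ 83.1 W/m²

cos h₀ = −tan(-60.3°) tan(+14.300°) = 0.4469, h₀ = 1.1075 rad.
Bracket: h₀ sin ϕ sin δ + cos ϕ cos δ sin h₀ = 1.1075×-0.86863×0.24700 + 0.49546×0.96902×0.89459 = -0.237616 + 0.429502 = 0.191886.
Q̄ = (S_0/π) × [bracket] = (1361/π) × 0.191886 = 83.13 W/m².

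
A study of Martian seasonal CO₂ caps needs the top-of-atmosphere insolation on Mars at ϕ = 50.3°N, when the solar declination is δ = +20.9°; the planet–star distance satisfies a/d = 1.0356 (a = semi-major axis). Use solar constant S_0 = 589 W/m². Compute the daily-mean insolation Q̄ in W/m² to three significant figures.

cos h₀ = −tan(+50.3°) tan(+20.900°) = -0.4600, h₀ = 2.0487 rad.
Bracket: h₀ sin ϕ sin δ + cos ϕ cos δ sin h₀ = 2.0487×0.76940×0.35674 + 0.63877×0.93420×0.88794 = 0.562318 + 0.529868 = 1.092186.
Inverse-square distance factor (a/d)² = 1.0356² = 1.072467.
Q̄ = (S_0/π) × 1.072467 × [bracket] = (589/π) × 1.072467 × 1.092186 = 219.6 W/m².

Q̄ ≈ 220 W/m²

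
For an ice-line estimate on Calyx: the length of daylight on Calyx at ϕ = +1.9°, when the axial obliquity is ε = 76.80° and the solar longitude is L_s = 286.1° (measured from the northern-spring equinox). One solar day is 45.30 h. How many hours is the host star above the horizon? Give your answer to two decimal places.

Solar declination: sin δ = sin ε · sin L_s = sin 76.80° × sin 286.1° = -0.93539, so δ = -69.292°.
cos h₀ = −tan ϕ · tan δ = −tan(+1.9°) × tan(-69.292°) = 0.0878, so h₀ = 1.4829 rad = 84.97°.
Daylight = 2h₀/(2π) × 45.30 h = (1.4829/π) × 45.30 = 21.38 h.

21.38 h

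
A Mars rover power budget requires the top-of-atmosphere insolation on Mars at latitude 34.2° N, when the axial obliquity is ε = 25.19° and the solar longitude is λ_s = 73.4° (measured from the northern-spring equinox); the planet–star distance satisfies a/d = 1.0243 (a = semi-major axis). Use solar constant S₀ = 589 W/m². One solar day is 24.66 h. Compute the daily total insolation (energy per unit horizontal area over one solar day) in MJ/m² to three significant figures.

Solar declination: sin δ = sin ε · sin λ_s = sin 25.19° × sin 73.4° = 0.40788, so δ = +24.072°.
cos H₀ = −tan(+34.2°) tan(+24.072°) = -0.3036, H₀ = 1.8793 rad.
Bracket: H₀ sin φ sin δ + cos φ cos δ sin H₀ = 1.8793×0.56208×0.40788 + 0.82708×0.91303×0.95280 = 0.430851 + 0.719506 = 1.150357.
Inverse-square distance factor (a/d)² = 1.0243² = 1.049190.
Q̄ = (S₀/π) × 1.049190 × [bracket] = (589/π) × 1.049190 × 1.150357 = 226.28 W/m².
Daily total = Q̄ × 24.66 h × 3600 s/h = 226.28 × 24.66 × 3600 / 10⁶ = 20.09 MJ/m².

20.1 MJ/m²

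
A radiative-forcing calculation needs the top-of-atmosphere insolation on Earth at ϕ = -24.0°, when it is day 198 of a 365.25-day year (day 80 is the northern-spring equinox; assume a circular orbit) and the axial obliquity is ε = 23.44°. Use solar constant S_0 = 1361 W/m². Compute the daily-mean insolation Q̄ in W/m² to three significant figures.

Q̄ ≈ 276 W/m²

Solar longitude: L_s = 360° × (198 − 80)/365.25 = 116.304°.
sin δ = sin 23.44° × sin 116.304° = 0.35660, so δ = +20.892°.
cos h₀ = −tan(-24.0°) tan(+20.892°) = 0.1699, h₀ = 1.4000 rad.
Bracket: h₀ sin ϕ sin δ + cos ϕ cos δ sin h₀ = 1.4000×-0.40674×0.35660 + 0.91355×0.93426×0.98545 = -0.203061 + 0.841075 = 0.638014.
Q̄ = (S_0/π) × [bracket] = (1361/π) × 0.638014 = 276.4 W/m².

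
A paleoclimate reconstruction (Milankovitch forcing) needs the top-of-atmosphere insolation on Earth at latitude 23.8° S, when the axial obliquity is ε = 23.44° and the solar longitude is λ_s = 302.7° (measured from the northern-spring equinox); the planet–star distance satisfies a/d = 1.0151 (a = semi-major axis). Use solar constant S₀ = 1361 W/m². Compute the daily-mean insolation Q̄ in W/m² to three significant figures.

Q̄ ≈ 484 W/m²

Solar declination: sin δ = sin ε · sin λ_s = sin 23.44° × sin 302.7° = -0.33474, so δ = -19.557°.
cos H₀ = −tan(-23.8°) tan(-19.557°) = -0.1567, H₀ = 1.7281 rad.
Bracket: H₀ sin φ sin δ + cos φ cos δ sin H₀ = 1.7281×-0.40355×-0.33474 + 0.91496×0.94231×0.98765 = 0.233439 + 0.851528 = 1.084967.
Inverse-square distance factor (a/d)² = 1.0151² = 1.030428.
Q̄ = (S₀/π) × 1.030428 × [bracket] = (1361/π) × 1.030428 × 1.084967 = 484.3 W/m².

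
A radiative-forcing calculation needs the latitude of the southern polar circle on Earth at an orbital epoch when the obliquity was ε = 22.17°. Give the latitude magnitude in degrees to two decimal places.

The polar circle is the lowest latitude that experiences at least one full rotation of continuous darkness at the northern-summer solstice; it lies at |φ| = 90° − ε = 90° − 22.17° = 67.83°.

67.83°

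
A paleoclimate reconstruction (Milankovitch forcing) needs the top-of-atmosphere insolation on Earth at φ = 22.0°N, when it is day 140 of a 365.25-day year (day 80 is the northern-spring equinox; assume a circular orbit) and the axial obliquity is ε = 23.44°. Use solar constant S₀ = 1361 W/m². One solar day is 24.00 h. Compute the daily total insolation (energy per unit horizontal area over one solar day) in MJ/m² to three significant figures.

40.5 MJ/m²

Solar longitude: λ_s = 360° × (140 − 80)/365.25 = 59.138°.
sin δ = sin 23.44° × sin 59.138° = 0.34146, so δ = +19.966°.
cos H₀ = −tan(+22.0°) tan(+19.966°) = -0.1468, H₀ = 1.7181 rad.
Bracket: H₀ sin φ sin δ + cos φ cos δ sin H₀ = 1.7181×0.37461×0.34146 + 0.92718×0.93990×0.98917 = 0.219770 + 0.862019 = 1.081789.
Q̄ = (S₀/π) × [bracket] = (1361/π) × 1.081789 = 468.65 W/m².
Daily total = Q̄ × 24.00 h × 3600 s/h = 468.65 × 24.00 × 3600 / 10⁶ = 40.49 MJ/m².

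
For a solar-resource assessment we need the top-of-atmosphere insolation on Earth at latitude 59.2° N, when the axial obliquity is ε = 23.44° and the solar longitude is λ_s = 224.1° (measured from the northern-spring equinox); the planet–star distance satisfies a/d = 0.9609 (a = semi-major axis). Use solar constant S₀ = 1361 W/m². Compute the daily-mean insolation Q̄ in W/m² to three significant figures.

Solar declination: sin δ = sin ε · sin λ_s = sin 23.44° × sin 224.1° = -0.27683, so δ = -16.071°.
cos H₀ = −tan(+59.2°) tan(-16.071°) = 0.4833, H₀ = 1.0664 rad.
Bracket: H₀ sin φ sin δ + cos φ cos δ sin H₀ = 1.0664×0.85896×-0.27683 + 0.51204×0.96092×0.87547 = -0.253575 + 0.430757 = 0.177182.
Inverse-square distance factor (a/d)² = 0.9609² = 0.923329.
Q̄ = (S₀/π) × 0.923329 × [bracket] = (1361/π) × 0.923329 × 0.177182 = 70.87 W/m².

Q̄ ≈ 70.9 W/m²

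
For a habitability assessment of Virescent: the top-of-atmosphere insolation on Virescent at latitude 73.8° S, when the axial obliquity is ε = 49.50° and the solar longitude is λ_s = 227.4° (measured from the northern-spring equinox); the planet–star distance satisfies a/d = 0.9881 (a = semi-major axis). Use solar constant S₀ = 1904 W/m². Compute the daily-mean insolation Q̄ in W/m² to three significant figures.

Solar declination: sin δ = sin ε · sin λ_s = sin 49.50° × sin 227.4° = -0.55973, so δ = -34.037°.
cos H₀ = −tan(-73.8°) tan(-34.037°) = -2.3249 ≤ −1 ⇒ polar day, H₀ = π.
Bracket: H₀ sin φ sin δ + cos φ cos δ sin H₀ = 3.1416×-0.96029×-0.55973 + 0.27899×0.82867×0.00000 = 1.688620 + 0.000000 = 1.688620.
Inverse-square distance factor (a/d)² = 0.9881² = 0.976342.
Q̄ = (S₀/π) × 0.976342 × [bracket] = (1904/π) × 0.976342 × 1.688620 = 999.2 W/m².

Q̄ ≈ 999 W/m²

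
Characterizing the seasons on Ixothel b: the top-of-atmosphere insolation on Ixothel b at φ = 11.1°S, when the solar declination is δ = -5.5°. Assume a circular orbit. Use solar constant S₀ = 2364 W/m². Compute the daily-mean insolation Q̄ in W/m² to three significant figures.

cos H₀ = −tan(-11.1°) tan(-5.500°) = -0.0189, H₀ = 1.5897 rad.
Bracket: H₀ sin φ sin δ + cos φ cos δ sin H₀ = 1.5897×-0.19252×-0.09585 + 0.98129×0.99540×0.99982 = 0.029335 + 0.976600 = 1.005935.
Q̄ = (S₀/π) × [bracket] = (2364/π) × 1.005935 = 757.0 W/m².

Q̄ ≈ 757 W/m²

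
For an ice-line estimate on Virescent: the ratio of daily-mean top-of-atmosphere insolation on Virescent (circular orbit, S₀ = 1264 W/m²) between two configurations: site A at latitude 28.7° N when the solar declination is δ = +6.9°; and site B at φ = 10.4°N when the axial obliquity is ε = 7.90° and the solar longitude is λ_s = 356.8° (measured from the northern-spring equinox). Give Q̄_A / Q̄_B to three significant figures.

Q̄_A / Q̄_B ≈ 0.982

— Configuration A (φ=+28.7°):
cos H₀ = −tan(+28.7°) tan(+6.900°) = -0.0663, H₀ = 1.6371 rad.
Bracket: H₀ sin φ sin δ + cos φ cos δ sin H₀ = 1.6371×0.48022×0.12014 + 0.87715×0.99276×0.99780 = 0.094450 + 0.868884 = 0.963334.
Q̄ = (S₀/π) × [bracket] = (1264/π) × 0.963334 = 387.59 W/m².
— Configuration B (φ=+10.4°):
Solar declination: sin δ = sin ε · sin λ_s = sin 7.90° × sin 356.8° = -0.00767, so δ = -0.440°.
cos H₀ = −tan(+10.4°) tan(-0.440°) = 0.0014, H₀ = 1.5694 rad.
Bracket: H₀ sin φ sin δ + cos φ cos δ sin H₀ = 1.5694×0.18052×-0.00767 + 0.98357×0.99997×1.00000 = -0.002173 + 0.983540 = 0.981367.
Q̄ = (S₀/π) × [bracket] = (1264/π) × 0.981367 = 394.85 W/m².
Ratio Q̄_A / Q̄_B = 387.59 / 394.85 = 0.9816.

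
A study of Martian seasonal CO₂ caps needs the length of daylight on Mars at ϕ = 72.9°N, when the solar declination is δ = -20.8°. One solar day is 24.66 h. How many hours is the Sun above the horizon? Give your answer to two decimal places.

0.00 h

cos h₀ = −tan ϕ · tan δ = 1.2348 ≥ 1, so the Sun never rises (polar night) and h₀ = 0.
Daylight = 2h₀/(2π) × 24.66 h = (0.0000/π) × 24.66 = 0.00 h.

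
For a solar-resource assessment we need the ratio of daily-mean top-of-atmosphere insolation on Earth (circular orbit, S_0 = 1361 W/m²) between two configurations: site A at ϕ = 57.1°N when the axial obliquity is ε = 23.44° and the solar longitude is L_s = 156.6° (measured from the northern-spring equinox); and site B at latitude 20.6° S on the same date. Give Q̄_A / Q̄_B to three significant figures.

Q̄_A / Q̄_B ≈ 0.908

— Configuration A (ϕ=+57.1°):
Solar declination: sin δ = sin ε · sin L_s = sin 23.44° × sin 156.6° = 0.15798, so δ = +9.090°.
cos h₀ = −tan(+57.1°) tan(+9.090°) = -0.2473, h₀ = 1.8207 rad.
Bracket: h₀ sin ϕ sin δ + cos ϕ cos δ sin h₀ = 1.8207×0.83962×0.15798 + 0.54317×0.98744×0.96894 = 0.241503 + 0.519689 = 0.761192.
Q̄ = (S_0/π) × [bracket] = (1361/π) × 0.761192 = 329.76 W/m².
— Configuration B (ϕ=-20.6°):
cos h₀ = −tan(-20.6°) tan(+9.090°) = 0.0601, h₀ = 1.5106 rad.
Bracket: h₀ sin ϕ sin δ + cos ϕ cos δ sin h₀ = 1.5106×-0.35184×0.15798 + 0.93606×0.98744×0.99819 = -0.083965 + 0.922630 = 0.838665.
Q̄ = (S_0/π) × [bracket] = (1361/π) × 0.838665 = 363.33 W/m².
Ratio Q̄_A / Q̄_B = 329.76 / 363.33 = 0.9076.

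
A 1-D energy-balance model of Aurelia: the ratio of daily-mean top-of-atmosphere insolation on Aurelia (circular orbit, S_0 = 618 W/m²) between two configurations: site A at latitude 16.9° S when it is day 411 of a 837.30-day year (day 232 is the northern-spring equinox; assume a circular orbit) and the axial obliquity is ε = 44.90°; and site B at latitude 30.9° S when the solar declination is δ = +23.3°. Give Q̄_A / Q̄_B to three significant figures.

Q̄_A / Q̄_B ≈ 0.827

— Configuration A (ϕ=-16.9°):
Solar longitude: L_s = 360° × (411 − 232)/837.30 = 76.962°.
sin δ = sin 44.90° × sin 76.962° = 0.68767, so δ = +43.446°.
cos h₀ = −tan(-16.9°) tan(+43.446°) = 0.2878, h₀ = 1.2789 rad.
Bracket: h₀ sin ϕ sin δ + cos ϕ cos δ sin h₀ = 1.2789×-0.29070×0.68767 + 0.95681×0.72602×0.95770 = -0.255659 + 0.665279 = 0.409620.
Q̄ = (S_0/π) × [bracket] = (618/π) × 0.409620 = 80.579 W/m².
— Configuration B (ϕ=-30.9°):
cos h₀ = −tan(-30.9°) tan(+23.300°) = 0.2577, h₀ = 1.3101 rad.
Bracket: h₀ sin ϕ sin δ + cos ϕ cos δ sin h₀ = 1.3101×-0.51354×0.39555 + 0.85806×0.91845×0.96621 = -0.266122 + 0.761456 = 0.495334.
Q̄ = (S_0/π) × [bracket] = (618/π) × 0.495334 = 97.440 W/m².
Ratio Q̄_A / Q̄_B = 80.579 / 97.440 = 0.8270.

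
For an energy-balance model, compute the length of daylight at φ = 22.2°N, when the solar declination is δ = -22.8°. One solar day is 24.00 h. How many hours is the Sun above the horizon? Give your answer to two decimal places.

10.68 h

cos H₀ = −tan φ · tan δ = −tan(+22.2°) × tan(-22.800°) = 0.1715, so H₀ = 1.3984 rad = 80.12°.
Daylight = 2H₀/(2π) × 24.00 h = (1.3984/π) × 24.00 = 10.68 h.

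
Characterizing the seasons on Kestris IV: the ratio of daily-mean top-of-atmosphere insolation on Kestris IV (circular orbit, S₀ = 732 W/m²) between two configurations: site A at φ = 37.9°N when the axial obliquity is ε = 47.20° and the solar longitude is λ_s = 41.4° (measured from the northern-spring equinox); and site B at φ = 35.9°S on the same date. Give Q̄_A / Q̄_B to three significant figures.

— Configuration A (φ=+37.9°):
Solar declination: sin δ = sin ε · sin λ_s = sin 47.20° × sin 41.4° = 0.48522, so δ = +29.027°.
cos H₀ = −tan(+37.9°) tan(+29.027°) = -0.4320, H₀ = 2.0175 rad.
Bracket: H₀ sin φ sin δ + cos φ cos δ sin H₀ = 2.0175×0.61429×0.48522 + 0.78908×0.87439×0.90187 = 0.601348 + 0.622258 = 1.223606.
Q̄ = (S₀/π) × [bracket] = (732/π) × 1.223606 = 285.10 W/m².
— Configuration B (φ=-35.9°):
cos H₀ = −tan(-35.9°) tan(+29.027°) = 0.4017, H₀ = 1.1574 rad.
Bracket: H₀ sin φ sin δ + cos φ cos δ sin H₀ = 1.1574×-0.58637×0.48522 + 0.81004×0.87439×0.91577 = -0.329302 + 0.648632 = 0.319330.
Q̄ = (S₀/π) × [bracket] = (732/π) × 0.319330 = 74.405 W/m².
Ratio Q̄_A / Q̄_B = 285.10 / 74.405 = 3.832.

Q̄_A / Q̄_B ≈ 3.83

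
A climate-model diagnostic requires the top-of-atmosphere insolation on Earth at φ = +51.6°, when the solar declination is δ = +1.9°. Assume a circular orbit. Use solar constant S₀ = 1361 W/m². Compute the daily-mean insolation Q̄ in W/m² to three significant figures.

Q̄ ≈ 287 W/m²

cos H₀ = −tan(+51.6°) tan(+1.900°) = -0.0419, H₀ = 1.6127 rad.
Bracket: H₀ sin φ sin δ + cos φ cos δ sin H₀ = 1.6127×0.78369×0.03316 + 0.62115×0.99945×0.99912 = 0.041909 + 0.620262 = 0.662171.
Q̄ = (S₀/π) × [bracket] = (1361/π) × 0.662171 = 286.9 W/m².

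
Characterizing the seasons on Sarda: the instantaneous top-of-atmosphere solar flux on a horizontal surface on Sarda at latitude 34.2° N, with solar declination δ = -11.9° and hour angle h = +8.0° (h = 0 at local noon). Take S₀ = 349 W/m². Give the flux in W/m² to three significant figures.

239 W/m²

cos θ_z = sin φ sin δ + cos φ cos δ cos h = -0.115904 + 0.801430 = 0.685526.
Flux = S₀ · cos θ_z = 349 × 0.685526 = 239.2 W/m².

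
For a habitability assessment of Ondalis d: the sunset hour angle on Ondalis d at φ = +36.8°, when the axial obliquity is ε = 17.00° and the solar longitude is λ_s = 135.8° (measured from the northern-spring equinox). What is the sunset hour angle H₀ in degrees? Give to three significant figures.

H₀ = 99.0°

Solar declination: sin δ = sin ε · sin λ_s = sin 17.00° × sin 135.8° = 0.20383, so δ = +11.761°.
cos H₀ = −tan φ · tan δ = −tan(+36.8°) × tan(+11.761°) = -0.1558, so H₀ = 1.7272 rad = 98.96°.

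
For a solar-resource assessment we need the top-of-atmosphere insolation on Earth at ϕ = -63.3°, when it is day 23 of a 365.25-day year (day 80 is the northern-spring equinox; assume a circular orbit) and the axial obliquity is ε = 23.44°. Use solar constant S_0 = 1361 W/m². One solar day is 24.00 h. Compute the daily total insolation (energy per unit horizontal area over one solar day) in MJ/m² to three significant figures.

37.3 MJ/m²

Solar longitude: L_s = 360° × (23 − 80)/365.25 = -56.181°, i.e. -56.181° + 360° = 303.819°.
sin δ = sin 23.44° × sin 303.819° = -0.33048, so δ = -19.298°.
cos h₀ = −tan(-63.3°) tan(-19.298°) = -0.6962, h₀ = 2.3409 rad.
Bracket: h₀ sin ϕ sin δ + cos ϕ cos δ sin h₀ = 2.3409×-0.89337×-0.33048 + 0.44932×0.94381×0.71784 = 0.691129 + 0.304416 = 0.995545.
Q̄ = (S_0/π) × [bracket] = (1361/π) × 0.995545 = 431.29 W/m².
Daily total = Q̄ × 24.00 h × 3600 s/h = 431.29 × 24.00 × 3600 / 10⁶ = 37.26 MJ/m².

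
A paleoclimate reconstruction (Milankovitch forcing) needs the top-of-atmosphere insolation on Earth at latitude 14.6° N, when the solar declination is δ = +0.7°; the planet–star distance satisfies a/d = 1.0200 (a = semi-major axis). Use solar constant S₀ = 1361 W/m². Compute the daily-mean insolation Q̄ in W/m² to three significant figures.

cos H₀ = −tan(+14.6°) tan(+0.700°) = -0.0032, H₀ = 1.5740 rad.
Bracket: H₀ sin φ sin δ + cos φ cos δ sin H₀ = 1.5740×0.25207×0.01222 + 0.96771×0.99993×0.99999 = 0.004848 + 0.967633 = 0.972481.
Inverse-square distance factor (a/d)² = 1.0200² = 1.040400.
Q̄ = (S₀/π) × 1.040400 × [bracket] = (1361/π) × 1.040400 × 0.972481 = 438.3 W/m².

Q̄ ≈ 438 W/m²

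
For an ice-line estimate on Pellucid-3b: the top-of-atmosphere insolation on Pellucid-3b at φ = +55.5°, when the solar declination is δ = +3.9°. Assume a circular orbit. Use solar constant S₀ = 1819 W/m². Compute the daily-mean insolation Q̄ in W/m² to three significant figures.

cos H₀ = −tan(+55.5°) tan(+3.900°) = -0.0992, H₀ = 1.6702 rad.
Bracket: H₀ sin φ sin δ + cos φ cos δ sin H₀ = 1.6702×0.82413×0.06802 + 0.56641×0.99768×0.99507 = 0.093627 + 0.562310 = 0.655937.
Q̄ = (S₀/π) × [bracket] = (1819/π) × 0.655937 = 379.8 W/m².

Q̄ ≈ 380 W/m²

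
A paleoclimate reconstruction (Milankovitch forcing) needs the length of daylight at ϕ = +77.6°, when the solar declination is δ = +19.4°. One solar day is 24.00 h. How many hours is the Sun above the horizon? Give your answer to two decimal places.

Sunrise equation: cos h₀ = −tan ϕ · tan δ = -1.6017 ≤ −1, so the Sun never sets (polar day) and h₀ = π.
Daylight = 2h₀/(2π) × 24.00 h = (3.1416/π) × 24.00 = 24.00 h.

24.00 h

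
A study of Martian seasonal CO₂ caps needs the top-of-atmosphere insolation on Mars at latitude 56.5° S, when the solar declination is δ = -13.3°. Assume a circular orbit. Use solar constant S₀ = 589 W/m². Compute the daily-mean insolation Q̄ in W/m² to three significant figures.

Q̄ ≈ 164 W/m²

cos H₀ = −tan(-56.5°) tan(-13.300°) = -0.3571, H₀ = 1.9360 rad.
Bracket: H₀ sin φ sin δ + cos φ cos δ sin H₀ = 1.9360×-0.83389×-0.23005 + 0.55194×0.97318×0.93405 = 0.371395 + 0.501713 = 0.873108.
Q̄ = (S₀/π) × [bracket] = (589/π) × 0.873108 = 163.7 W/m².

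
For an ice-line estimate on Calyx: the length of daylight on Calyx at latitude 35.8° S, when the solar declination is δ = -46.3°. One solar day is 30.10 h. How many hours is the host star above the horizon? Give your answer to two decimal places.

23.24 h

cos H₀ = −tan φ · tan δ = −tan(-35.8°) × tan(-46.300°) = -0.7547, so H₀ = 2.4260 rad = 139.00°.
Daylight = 2H₀/(2π) × 30.10 h = (2.4260/π) × 30.10 = 23.24 h.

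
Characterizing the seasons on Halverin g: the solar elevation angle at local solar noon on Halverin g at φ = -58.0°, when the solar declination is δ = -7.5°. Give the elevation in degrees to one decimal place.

At local noon the hour angle is zero, so the zenith angle equals |φ − δ| = |-58.0° − (-7.500°)| = 50.500°.
Elevation = 90° − 50.500° = 39.5°.

39.5°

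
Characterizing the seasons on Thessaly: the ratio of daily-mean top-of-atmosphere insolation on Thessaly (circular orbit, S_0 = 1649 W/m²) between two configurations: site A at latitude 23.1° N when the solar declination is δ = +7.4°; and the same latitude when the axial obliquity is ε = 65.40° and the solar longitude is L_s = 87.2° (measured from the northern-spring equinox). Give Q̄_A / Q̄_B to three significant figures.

— Configuration A (ϕ=+23.1°):
cos h₀ = −tan(+23.1°) tan(+7.400°) = -0.0554, h₀ = 1.6262 rad.
Bracket: h₀ sin ϕ sin δ + cos ϕ cos δ sin h₀ = 1.6262×0.39234×0.12880 + 0.91982×0.99167×0.99846 = 0.082177 + 0.910753 = 0.992930.
Q̄ = (S_0/π) × [bracket] = (1649/π) × 0.992930 = 521.18 W/m².
— Configuration B (ϕ=+23.1°):
Solar declination: sin δ = sin ε · sin L_s = sin 65.40° × sin 87.2° = 0.90815, so δ = +65.251°.
cos h₀ = −tan(+23.1°) tan(+65.251°) = -0.9253, h₀ = 2.7525 rad.
Bracket: h₀ sin ϕ sin δ + cos ϕ cos δ sin h₀ = 2.7525×0.39234×0.90815 + 0.91982×0.41864×0.37931 = 0.980726 + 0.146062 = 1.126788.
Q̄ = (S_0/π) × [bracket] = (1649/π) × 1.126788 = 591.44 W/m².
Ratio Q̄_A / Q̄_B = 521.18 / 591.44 = 0.8812.

Q̄_A / Q̄_B ≈ 0.881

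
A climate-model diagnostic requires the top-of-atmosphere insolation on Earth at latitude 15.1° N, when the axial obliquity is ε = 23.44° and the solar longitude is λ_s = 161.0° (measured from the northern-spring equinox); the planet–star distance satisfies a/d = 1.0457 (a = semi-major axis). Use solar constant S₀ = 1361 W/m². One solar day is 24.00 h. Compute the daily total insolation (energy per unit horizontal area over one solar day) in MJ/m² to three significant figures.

41.4 MJ/m²

Solar declination: sin δ = sin ε · sin λ_s = sin 23.44° × sin 161.0° = 0.12951, so δ = +7.441°.
cos H₀ = −tan(+15.1°) tan(+7.441°) = -0.0352, H₀ = 1.6060 rad.
Bracket: H₀ sin φ sin δ + cos φ cos δ sin H₀ = 1.6060×0.26050×0.12951 + 0.96547×0.99158×0.99938 = 0.054182 + 0.956747 = 1.010929.
Inverse-square distance factor (a/d)² = 1.0457² = 1.093488.
Q̄ = (S₀/π) × 1.093488 × [bracket] = (1361/π) × 1.093488 × 1.010929 = 478.90 W/m².
Daily total = Q̄ × 24.00 h × 3600 s/h = 478.90 × 24.00 × 3600 / 10⁶ = 41.38 MJ/m².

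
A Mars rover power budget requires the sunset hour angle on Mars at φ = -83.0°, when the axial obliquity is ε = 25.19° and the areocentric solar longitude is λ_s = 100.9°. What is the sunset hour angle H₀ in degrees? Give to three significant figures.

sin δ = sin 25.19° × sin 100.9° = 0.41794, so δ = +24.705°.
cos H₀ = −tan φ · tan δ = 3.7468 ≥ 1, so the Sun never rises (polar night) and H₀ = 0.

H₀ = 0.00°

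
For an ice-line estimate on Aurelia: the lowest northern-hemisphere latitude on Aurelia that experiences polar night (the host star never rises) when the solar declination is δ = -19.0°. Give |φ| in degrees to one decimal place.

Polar night requires cos H₀ = −tan φ tan δ ≥ 1, i.e. tan φ tan δ ≤ −1.
The boundary is |tan φ| · |tan δ| = 1, so |φ| = 90° − |δ| = 90° − 19.0° = 71.0° in the northern hemisphere.

|φ| = 71.0°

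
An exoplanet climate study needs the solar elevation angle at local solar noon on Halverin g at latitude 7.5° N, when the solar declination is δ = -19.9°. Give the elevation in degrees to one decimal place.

At local noon the hour angle is zero, so the zenith angle equals |φ − δ| = |+7.5° − (-19.900°)| = 27.400°.
Elevation = 90° − 27.400° = 62.6°.

62.6°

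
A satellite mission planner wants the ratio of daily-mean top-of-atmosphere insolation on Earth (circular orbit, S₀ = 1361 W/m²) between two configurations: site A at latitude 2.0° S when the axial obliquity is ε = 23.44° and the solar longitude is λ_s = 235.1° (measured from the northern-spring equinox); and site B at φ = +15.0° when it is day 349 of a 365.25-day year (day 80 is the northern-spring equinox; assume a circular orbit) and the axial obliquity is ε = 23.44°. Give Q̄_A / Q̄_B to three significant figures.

— Configuration A (φ=-2.0°):
Solar declination: sin δ = sin ε · sin λ_s = sin 23.44° × sin 235.1° = -0.32625, so δ = -19.041°.
cos H₀ = −tan(-2.0°) tan(-19.041°) = -0.0121, H₀ = 1.5828 rad.
Bracket: H₀ sin φ sin δ + cos φ cos δ sin H₀ = 1.5828×-0.03490×-0.32625 + 0.99939×0.94528×0.99993 = 0.018022 + 0.944637 = 0.962659.
Q̄ = (S₀/π) × [bracket] = (1361/π) × 0.962659 = 417.04 W/m².
— Configuration B (φ=+15.0°):
Solar longitude: λ_s = 360° × (349 − 80)/365.25 = 265.133°.
sin δ = sin 23.44° × sin 265.133° = -0.39635, so δ = -23.350°.
cos H₀ = −tan(+15.0°) tan(-23.350°) = 0.1157, H₀ = 1.4549 rad.
Bracket: H₀ sin φ sin δ + cos φ cos δ sin H₀ = 1.4549×0.25882×-0.39635 + 0.96593×0.91810×0.99329 = -0.149248 + 0.880870 = 0.731622.
Q̄ = (S₀/π) × [bracket] = (1361/π) × 0.731622 = 316.95 W/m².
Ratio Q̄_A / Q̄_B = 417.04 / 316.95 = 1.316.

Q̄_A / Q̄_B ≈ 1.32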